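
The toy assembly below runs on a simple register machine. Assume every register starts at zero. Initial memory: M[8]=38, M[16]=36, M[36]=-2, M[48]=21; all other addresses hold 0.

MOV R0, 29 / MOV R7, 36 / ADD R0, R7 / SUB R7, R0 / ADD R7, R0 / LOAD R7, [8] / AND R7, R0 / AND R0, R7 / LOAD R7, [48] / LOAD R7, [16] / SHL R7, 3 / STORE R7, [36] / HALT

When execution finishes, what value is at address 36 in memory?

288

MOV R0, 29 → R0=29
MOV R7, 36 → R7=36
ADD R0, R7 → R0=29+36=65
SUB R7, R0 → R7=36-65=-29
ADD R7, R0 → R7=(-29)+65=36
LOAD R7, [8] → R7=M[8]=38
AND R7, R0 → R7=38&65=0
AND R0, R7 → R0=65&0=0
LOAD R7, [48] → R7=M[48]=21
LOAD R7, [16] → R7=M[16]=36
SHL R7, 3 → R7=36<<3=288
STORE R7, [36] → M[36]=288
halt.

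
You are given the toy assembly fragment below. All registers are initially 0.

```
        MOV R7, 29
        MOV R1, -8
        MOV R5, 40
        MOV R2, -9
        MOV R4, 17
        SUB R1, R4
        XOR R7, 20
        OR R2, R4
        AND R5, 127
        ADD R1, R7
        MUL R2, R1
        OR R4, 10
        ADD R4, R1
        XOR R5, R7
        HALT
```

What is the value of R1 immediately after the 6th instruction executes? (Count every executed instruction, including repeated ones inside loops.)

R7=29
R1=-8
R5=40
R2=-9
R4=17
R1=(-8)-17=-25
After step 6: R1 = -25.

-25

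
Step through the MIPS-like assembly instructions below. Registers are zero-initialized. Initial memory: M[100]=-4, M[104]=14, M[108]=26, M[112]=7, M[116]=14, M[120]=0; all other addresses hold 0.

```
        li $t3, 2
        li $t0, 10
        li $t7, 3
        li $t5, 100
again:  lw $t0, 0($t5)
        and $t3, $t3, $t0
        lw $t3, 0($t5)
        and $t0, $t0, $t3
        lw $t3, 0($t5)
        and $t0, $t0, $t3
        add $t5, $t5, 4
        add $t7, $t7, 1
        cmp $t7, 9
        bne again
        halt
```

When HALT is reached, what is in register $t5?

after li $t3, 2: $t3=2
after li $t0, 10: $t0=10
after li $t7, 3: $t7=3
after li $t5, 100: $t5=100
after lw $t0, 0($t5): $t0=M[100]=-4
after and $t3, $t3, $t0: $t3=2&(-4)=0
after lw $t3, 0($t5): $t3=M[100]=-4
after and $t0, $t0, $t3: $t0=(-4)&(-4)=-4
after lw $t3, 0($t5): $t3=M[100]=-4
after and $t0, $t0, $t3: $t0=(-4)&(-4)=-4
after add $t5, $t5, 4: $t5=100+4=104
after add $t7, $t7, 1: $t7=3+1=4
cmp $t7, 9  (cmp 4,9)
bne again: taken
after lw $t0, 0($t5): $t0=M[104]=14
after and $t3, $t3, $t0: $t3=(-4)&14=12
after lw $t3, 0($t5): $t3=M[104]=14
after and $t0, $t0, $t3: $t0=14&14=14
after lw $t3, 0($t5): $t3=M[104]=14
after and $t0, $t0, $t3: $t0=14&14=14
after add $t5, $t5, 4: $t5=104+4=108
after add $t7, $t7, 1: $t7=4+1=5
cmp $t7, 9  (cmp 5,9)
bne again: taken
after lw $t0, 0($t5): $t0=M[108]=26
after and $t3, $t3, $t0: $t3=14&26=10
after lw $t3, 0($t5): $t3=M[108]=26
after and $t0, $t0, $t3: $t0=26&26=26
after lw $t3, 0($t5): $t3=M[108]=26
after and $t0, $t0, $t3: $t0=26&26=26
after add $t5, $t5, 4: $t5=108+4=112
after add $t7, $t7, 1: $t7=5+1=6
cmp $t7, 9  (cmp 6,9)
bne again: taken
after lw $t0, 0($t5): $t0=M[112]=7
after and $t3, $t3, $t0: $t3=26&7=2
after lw $t3, 0($t5): $t3=M[112]=7
after and $t0, $t0, $t3: $t0=7&7=7
after lw $t3, 0($t5): $t3=M[112]=7
after and $t0, $t0, $t3: $t0=7&7=7
after add $t5, $t5, 4: $t5=112+4=116
after add $t7, $t7, 1: $t7=6+1=7
cmp $t7, 9  (cmp 7,9)
bne again: taken
after lw $t0, 0($t5): $t0=M[116]=14
after and $t3, $t3, $t0: $t3=7&14=6
after lw $t3, 0($t5): $t3=M[116]=14
after and $t0, $t0, $t3: $t0=14&14=14
after lw $t3, 0($t5): $t3=M[116]=14
after and $t0, $t0, $t3: $t0=14&14=14
after add $t5, $t5, 4: $t5=116+4=120
after add $t7, $t7, 1: $t7=7+1=8
cmp $t7, 9  (cmp 8,9)
bne again: taken
after lw $t0, 0($t5): $t0=M[120]=0
after and $t3, $t3, $t0: $t3=14&0=0
after lw $t3, 0($t5): $t3=M[120]=0
after and $t0, $t0, $t3: $t0=0&0=0
after lw $t3, 0($t5): $t3=M[120]=0
after and $t0, $t0, $t3: $t0=0&0=0
after add $t5, $t5, 4: $t5=120+4=124
after add $t7, $t7, 1: $t7=8+1=9
cmp $t7, 9  (cmp 9,9)
bne again: not taken
halt.

124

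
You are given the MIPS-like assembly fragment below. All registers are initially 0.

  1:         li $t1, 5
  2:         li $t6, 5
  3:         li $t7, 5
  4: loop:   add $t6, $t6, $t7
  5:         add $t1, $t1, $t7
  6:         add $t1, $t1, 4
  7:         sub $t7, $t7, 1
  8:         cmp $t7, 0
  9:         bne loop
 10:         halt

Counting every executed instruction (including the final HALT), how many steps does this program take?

34

$t1=5
$t6=5
$t7=5
$t6=5+5=10
$t1=5+5=10
$t1=10+4=14
$t7=5-1=4
cmp $t7, 0  (cmp 4,0)
bne loop: taken
$t6=10+4=14
$t1=14+4=18
$t1=18+4=22
$t7=4-1=3
cmp $t7, 0  (cmp 3,0)
bne loop: taken
$t6=14+3=17
$t1=22+3=25
$t1=25+4=29
$t7=3-1=2
cmp $t7, 0  (cmp 2,0)
bne loop: taken
$t6=17+2=19
$t1=29+2=31
$t1=31+4=35
$t7=2-1=1
cmp $t7, 0  (cmp 1,0)
bne loop: taken
$t6=19+1=20
$t1=35+1=36
$t1=36+4=40
$t7=1-1=0
cmp $t7, 0  (cmp 0,0)
bne loop: not taken
halt.
Total executed instructions: 34.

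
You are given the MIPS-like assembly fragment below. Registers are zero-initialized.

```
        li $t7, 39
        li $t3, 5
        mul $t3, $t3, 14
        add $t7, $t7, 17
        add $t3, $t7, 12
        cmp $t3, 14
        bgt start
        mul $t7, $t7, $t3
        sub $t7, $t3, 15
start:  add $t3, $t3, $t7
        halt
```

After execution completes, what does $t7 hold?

after li $t7, 39: $t7=39
after li $t3, 5: $t3=5
after mul $t3, $t3, 14: $t3=5*14=70
after add $t7, $t7, 17: $t7=39+17=56
after add $t3, $t7, 12: $t3=56+12=68
cmp $t3, 14  (cmp 68,14)
bgt start: taken
after add $t3, $t3, $t7: $t3=68+56=124
halt.

56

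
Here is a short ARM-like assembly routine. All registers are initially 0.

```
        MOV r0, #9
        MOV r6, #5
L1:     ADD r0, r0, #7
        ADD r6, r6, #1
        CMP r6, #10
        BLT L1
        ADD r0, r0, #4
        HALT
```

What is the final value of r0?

MOV r0, #9 → r0=9
MOV r6, #5 → r6=5
ADD r0, r0, #7 → r0=9+7=16
ADD r6, r6, #1 → r6=5+1=6
CMP r6, #10  (cmp 6,10)
BLT L1: taken
ADD r0, r0, #7 → r0=16+7=23
ADD r6, r6, #1 → r6=6+1=7
CMP r6, #10  (cmp 7,10)
BLT L1: taken
ADD r0, r0, #7 → r0=23+7=30
ADD r6, r6, #1 → r6=7+1=8
CMP r6, #10  (cmp 8,10)
BLT L1: taken
ADD r0, r0, #7 → r0=30+7=37
ADD r6, r6, #1 → r6=8+1=9
CMP r6, #10  (cmp 9,10)
BLT L1: taken
ADD r0, r0, #7 → r0=37+7=44
ADD r6, r6, #1 → r6=9+1=10
CMP r6, #10  (cmp 10,10)
BLT L1: not taken
ADD r0, r0, #4 → r0=44+4=48
halt.

48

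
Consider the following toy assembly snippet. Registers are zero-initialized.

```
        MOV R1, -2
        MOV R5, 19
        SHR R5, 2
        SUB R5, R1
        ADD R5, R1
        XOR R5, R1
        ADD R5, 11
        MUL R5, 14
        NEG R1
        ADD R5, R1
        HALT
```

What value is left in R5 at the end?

MOV R1, -2 → R1=-2
MOV R5, 19 → R5=19
SHR R5, 2 → R5=19>>2=4
SUB R5, R1 → R5=4-(-2)=6
ADD R5, R1 → R5=6+(-2)=4
XOR R5, R1 → R5=4^(-2)=-6
ADD R5, 11 → R5=(-6)+11=5
MUL R5, 14 → R5=5*14=70
NEG R1 → R1=-(-2)=2
ADD R5, R1 → R5=70+2=72
halt.

72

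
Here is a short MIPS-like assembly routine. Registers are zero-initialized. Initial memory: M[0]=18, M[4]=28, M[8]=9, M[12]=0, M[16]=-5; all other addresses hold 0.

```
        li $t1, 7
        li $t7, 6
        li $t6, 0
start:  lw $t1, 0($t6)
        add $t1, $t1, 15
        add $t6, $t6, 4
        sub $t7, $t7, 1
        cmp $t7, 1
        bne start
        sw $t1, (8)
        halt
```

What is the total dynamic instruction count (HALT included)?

li $t1, 7 → $t1=7
li $t7, 6 → $t7=6
li $t6, 0 → $t6=0
lw $t1, 0($t6) → $t1=M[0]=18
add $t1, $t1, 15 → $t1=18+15=33
add $t6, $t6, 4 → $t6=0+4=4
sub $t7, $t7, 1 → $t7=6-1=5
cmp $t7, 1  (cmp 5,1)
bne start: taken
lw $t1, 0($t6) → $t1=M[4]=28
add $t1, $t1, 15 → $t1=28+15=43
add $t6, $t6, 4 → $t6=4+4=8
sub $t7, $t7, 1 → $t7=5-1=4
cmp $t7, 1  (cmp 4,1)
bne start: taken
lw $t1, 0($t6) → $t1=M[8]=9
add $t1, $t1, 15 → $t1=9+15=24
add $t6, $t6, 4 → $t6=8+4=12
sub $t7, $t7, 1 → $t7=4-1=3
cmp $t7, 1  (cmp 3,1)
bne start: taken
lw $t1, 0($t6) → $t1=M[12]=0
add $t1, $t1, 15 → $t1=0+15=15
add $t6, $t6, 4 → $t6=12+4=16
sub $t7, $t7, 1 → $t7=3-1=2
cmp $t7, 1  (cmp 2,1)
bne start: taken
lw $t1, 0($t6) → $t1=M[16]=-5
add $t1, $t1, 15 → $t1=(-5)+15=10
add $t6, $t6, 4 → $t6=16+4=20
sub $t7, $t7, 1 → $t7=2-1=1
cmp $t7, 1  (cmp 1,1)
bne start: not taken
sw $t1, (8) → M[8]=10
halt.
Total executed instructions: 35.

35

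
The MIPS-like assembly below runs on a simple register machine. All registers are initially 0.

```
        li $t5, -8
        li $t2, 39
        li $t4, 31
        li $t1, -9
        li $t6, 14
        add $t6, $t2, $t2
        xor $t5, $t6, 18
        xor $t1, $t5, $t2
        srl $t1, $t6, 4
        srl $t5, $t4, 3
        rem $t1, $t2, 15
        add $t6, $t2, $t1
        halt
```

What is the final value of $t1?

li $t5, -8 → $t5=-8
li $t2, 39 → $t2=39
li $t4, 31 → $t4=31
li $t1, -9 → $t1=-9
li $t6, 14 → $t6=14
add $t6, $t2, $t2 → $t6=39+39=78
xor $t5, $t6, 18 → $t5=78^18=92
xor $t1, $t5, $t2 → $t1=92^39=123
srl $t1, $t6, 4 → $t1=78>>4=4
srl $t5, $t4, 3 → $t5=31>>3=3
rem $t1, $t2, 15 → $t1=39%15=9
add $t6, $t2, $t1 → $t6=39+9=48
halt.

9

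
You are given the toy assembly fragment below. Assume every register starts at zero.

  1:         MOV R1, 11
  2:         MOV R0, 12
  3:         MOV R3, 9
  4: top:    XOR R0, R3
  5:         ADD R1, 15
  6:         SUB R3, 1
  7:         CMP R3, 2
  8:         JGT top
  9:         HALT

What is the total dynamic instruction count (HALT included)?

39

R1=11
R0=12
R3=9
R0=12^9=5
R1=11+15=26
R3=9-1=8
CMP R3, 2  (cmp 8,2)
JGT top: taken
R0=5^8=13
R1=26+15=41
R3=8-1=7
CMP R3, 2  (cmp 7,2)
JGT top: taken
R0=13^7=10
R1=41+15=56
R3=7-1=6
CMP R3, 2  (cmp 6,2)
JGT top: taken
R0=10^6=12
R1=56+15=71
R3=6-1=5
CMP R3, 2  (cmp 5,2)
JGT top: taken
R0=12^5=9
R1=71+15=86
R3=5-1=4
CMP R3, 2  (cmp 4,2)
JGT top: taken
R0=9^4=13
R1=86+15=101
R3=4-1=3
CMP R3, 2  (cmp 3,2)
JGT top: taken
R0=13^3=14
R1=101+15=116
R3=3-1=2
CMP R3, 2  (cmp 2,2)
JGT top: not taken
halt.
Total executed instructions: 39.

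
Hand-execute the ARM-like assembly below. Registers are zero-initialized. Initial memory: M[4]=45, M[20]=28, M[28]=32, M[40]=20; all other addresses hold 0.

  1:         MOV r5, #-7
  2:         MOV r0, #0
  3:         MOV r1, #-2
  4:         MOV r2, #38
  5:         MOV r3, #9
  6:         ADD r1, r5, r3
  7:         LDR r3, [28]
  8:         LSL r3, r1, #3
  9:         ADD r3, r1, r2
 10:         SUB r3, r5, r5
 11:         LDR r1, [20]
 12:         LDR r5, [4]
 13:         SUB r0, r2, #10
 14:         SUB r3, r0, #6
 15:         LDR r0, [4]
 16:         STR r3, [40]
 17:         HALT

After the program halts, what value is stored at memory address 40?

MOV r5, #-7 → r5=-7
MOV r0, #0 → r0=0
MOV r1, #-2 → r1=-2
MOV r2, #38 → r2=38
MOV r3, #9 → r3=9
ADD r1, r5, r3 → r1=(-7)+9=2
LDR r3, [28] → r3=M[28]=32
LSL r3, r1, #3 → r3=2<<3=16
ADD r3, r1, r2 → r3=2+38=40
SUB r3, r5, r5 → r3=(-7)-(-7)=0
LDR r1, [20] → r1=M[20]=28
LDR r5, [4] → r5=M[4]=45
SUB r0, r2, #10 → r0=38-10=28
SUB r3, r0, #6 → r3=28-6=22
LDR r0, [4] → r0=M[4]=45
STR r3, [40] → M[40]=22
halt.

22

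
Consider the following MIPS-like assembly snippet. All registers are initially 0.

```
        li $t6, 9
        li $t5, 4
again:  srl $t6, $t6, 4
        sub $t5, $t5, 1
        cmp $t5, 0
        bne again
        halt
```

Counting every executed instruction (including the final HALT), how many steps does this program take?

$t6=9
$t5=4
$t6=9>>4=0
$t5=4-1=3
cmp $t5, 0  (cmp 3,0)
bne again: taken
$t6=0>>4=0
$t5=3-1=2
cmp $t5, 0  (cmp 2,0)
bne again: taken
$t6=0>>4=0
$t5=2-1=1
cmp $t5, 0  (cmp 1,0)
bne again: taken
$t6=0>>4=0
$t5=1-1=0
cmp $t5, 0  (cmp 0,0)
bne again: not taken
halt.
Total executed instructions: 19.

19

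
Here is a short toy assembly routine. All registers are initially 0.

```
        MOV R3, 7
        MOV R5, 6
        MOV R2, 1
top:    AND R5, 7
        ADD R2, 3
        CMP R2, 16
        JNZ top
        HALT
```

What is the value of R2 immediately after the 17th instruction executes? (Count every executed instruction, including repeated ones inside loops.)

13

R3=7
R5=6
R2=1
R5=6&7=6
R2=1+3=4
CMP R2, 16  (cmp 4,16)
JNZ top: taken
R5=6&7=6
R2=4+3=7
CMP R2, 16  (cmp 7,16)
JNZ top: taken
R5=6&7=6
R2=7+3=10
CMP R2, 16  (cmp 10,16)
JNZ top: taken
R5=6&7=6
R2=10+3=13
After step 17: R2 = 13.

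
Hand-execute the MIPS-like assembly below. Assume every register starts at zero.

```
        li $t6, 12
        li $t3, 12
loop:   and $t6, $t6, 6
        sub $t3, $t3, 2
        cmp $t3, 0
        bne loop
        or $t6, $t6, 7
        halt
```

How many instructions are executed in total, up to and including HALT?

28

after li $t6, 12: $t6=12
after li $t3, 12: $t3=12
after and $t6, $t6, 6: $t6=12&6=4
after sub $t3, $t3, 2: $t3=12-2=10
cmp $t3, 0  (cmp 10,0)
bne loop: taken
after and $t6, $t6, 6: $t6=4&6=4
after sub $t3, $t3, 2: $t3=10-2=8
cmp $t3, 0  (cmp 8,0)
bne loop: taken
after and $t6, $t6, 6: $t6=4&6=4
after sub $t3, $t3, 2: $t3=8-2=6
cmp $t3, 0  (cmp 6,0)
bne loop: taken
after and $t6, $t6, 6: $t6=4&6=4
after sub $t3, $t3, 2: $t3=6-2=4
cmp $t3, 0  (cmp 4,0)
bne loop: taken
after and $t6, $t6, 6: $t6=4&6=4
after sub $t3, $t3, 2: $t3=4-2=2
cmp $t3, 0  (cmp 2,0)
bne loop: taken
after and $t6, $t6, 6: $t6=4&6=4
after sub $t3, $t3, 2: $t3=2-2=0
cmp $t3, 0  (cmp 0,0)
bne loop: not taken
after or $t6, $t6, 7: $t6=4|7=7
halt.
Total executed instructions: 28.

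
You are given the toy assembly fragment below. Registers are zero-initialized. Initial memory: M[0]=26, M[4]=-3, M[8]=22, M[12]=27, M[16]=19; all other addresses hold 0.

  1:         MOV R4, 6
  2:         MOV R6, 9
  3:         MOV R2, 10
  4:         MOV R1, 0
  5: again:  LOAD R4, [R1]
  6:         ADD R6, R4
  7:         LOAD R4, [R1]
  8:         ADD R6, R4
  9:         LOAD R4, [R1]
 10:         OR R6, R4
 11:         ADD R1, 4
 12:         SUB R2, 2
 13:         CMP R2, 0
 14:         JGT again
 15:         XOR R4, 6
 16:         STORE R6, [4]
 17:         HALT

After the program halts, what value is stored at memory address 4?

183

after MOV R4, 6: R4=6
after MOV R6, 9: R6=9
after MOV R2, 10: R2=10
after MOV R1, 0: R1=0
after LOAD R4, [R1]: R4=M[0]=26
after ADD R6, R4: R6=9+26=35
after LOAD R4, [R1]: R4=M[0]=26
after ADD R6, R4: R6=35+26=61
after LOAD R4, [R1]: R4=M[0]=26
after OR R6, R4: R6=61|26=63
after ADD R1, 4: R1=0+4=4
after SUB R2, 2: R2=10-2=8
CMP R2, 0  (cmp 8,0)
JGT again: taken
after LOAD R4, [R1]: R4=M[4]=-3
after ADD R6, R4: R6=63+(-3)=60
after LOAD R4, [R1]: R4=M[4]=-3
after ADD R6, R4: R6=60+(-3)=57
after LOAD R4, [R1]: R4=M[4]=-3
after OR R6, R4: R6=57|(-3)=-3
after ADD R1, 4: R1=4+4=8
after SUB R2, 2: R2=8-2=6
CMP R2, 0  (cmp 6,0)
JGT again: taken
after LOAD R4, [R1]: R4=M[8]=22
after ADD R6, R4: R6=(-3)+22=19
after LOAD R4, [R1]: R4=M[8]=22
after ADD R6, R4: R6=19+22=41
after LOAD R4, [R1]: R4=M[8]=22
after OR R6, R4: R6=41|22=63
after ADD R1, 4: R1=8+4=12
after SUB R2, 2: R2=6-2=4
CMP R2, 0  (cmp 4,0)
JGT again: taken
after LOAD R4, [R1]: R4=M[12]=27
after ADD R6, R4: R6=63+27=90
after LOAD R4, [R1]: R4=M[12]=27
after ADD R6, R4: R6=90+27=117
after LOAD R4, [R1]: R4=M[12]=27
after OR R6, R4: R6=117|27=127
after ADD R1, 4: R1=12+4=16
after SUB R2, 2: R2=4-2=2
CMP R2, 0  (cmp 2,0)
JGT again: taken
after LOAD R4, [R1]: R4=M[16]=19
after ADD R6, R4: R6=127+19=146
after LOAD R4, [R1]: R4=M[16]=19
after ADD R6, R4: R6=146+19=165
after LOAD R4, [R1]: R4=M[16]=19
after OR R6, R4: R6=165|19=183
after ADD R1, 4: R1=16+4=20
after SUB R2, 2: R2=2-2=0
CMP R2, 0  (cmp 0,0)
JGT again: not taken
after XOR R4, 6: R4=19^6=21
STORE R6, [4] → M[4]=183
halt.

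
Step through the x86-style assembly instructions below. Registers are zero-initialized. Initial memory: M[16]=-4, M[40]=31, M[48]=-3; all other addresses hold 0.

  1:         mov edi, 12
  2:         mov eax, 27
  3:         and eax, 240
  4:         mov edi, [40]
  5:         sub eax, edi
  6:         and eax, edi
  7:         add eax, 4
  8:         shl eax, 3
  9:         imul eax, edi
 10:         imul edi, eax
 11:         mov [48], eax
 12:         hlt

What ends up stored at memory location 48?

5208

after mov edi, 12: edi=12
after mov eax, 27: eax=27
after and eax, 240: eax=27&240=16
after mov edi, [40]: edi=M[40]=31
after sub eax, edi: eax=16-31=-15
after and eax, edi: eax=(-15)&31=17
after add eax, 4: eax=17+4=21
after shl eax, 3: eax=21<<3=168
after imul eax, edi: eax=168*31=5208
after imul edi, eax: edi=31*5208=161448
mov [48], eax → M[48]=5208
halt.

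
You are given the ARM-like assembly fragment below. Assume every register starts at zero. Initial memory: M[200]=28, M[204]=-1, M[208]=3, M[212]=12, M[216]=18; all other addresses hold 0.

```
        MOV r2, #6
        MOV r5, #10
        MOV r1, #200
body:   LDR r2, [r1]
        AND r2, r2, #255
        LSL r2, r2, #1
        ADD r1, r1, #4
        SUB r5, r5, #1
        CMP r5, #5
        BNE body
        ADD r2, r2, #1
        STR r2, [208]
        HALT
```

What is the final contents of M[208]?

37

after MOV r2, #6: r2=6
after MOV r5, #10: r5=10
after MOV r1, #200: r1=200
after LDR r2, [r1]: r2=M[200]=28
after AND r2, r2, #255: r2=28&255=28
after LSL r2, r2, #1: r2=28<<1=56
after ADD r1, r1, #4: r1=200+4=204
after SUB r5, r5, #1: r5=10-1=9
CMP r5, #5  (cmp 9,5)
BNE body: taken
after LDR r2, [r1]: r2=M[204]=-1
after AND r2, r2, #255: r2=(-1)&255=255
after LSL r2, r2, #1: r2=255<<1=510
after ADD r1, r1, #4: r1=204+4=208
after SUB r5, r5, #1: r5=9-1=8
CMP r5, #5  (cmp 8,5)
BNE body: taken
after LDR r2, [r1]: r2=M[208]=3
after AND r2, r2, #255: r2=3&255=3
after LSL r2, r2, #1: r2=3<<1=6
after ADD r1, r1, #4: r1=208+4=212
after SUB r5, r5, #1: r5=8-1=7
CMP r5, #5  (cmp 7,5)
BNE body: taken
after LDR r2, [r1]: r2=M[212]=12
after AND r2, r2, #255: r2=12&255=12
after LSL r2, r2, #1: r2=12<<1=24
after ADD r1, r1, #4: r1=212+4=216
after SUB r5, r5, #1: r5=7-1=6
CMP r5, #5  (cmp 6,5)
BNE body: taken
after LDR r2, [r1]: r2=M[216]=18
after AND r2, r2, #255: r2=18&255=18
after LSL r2, r2, #1: r2=18<<1=36
after ADD r1, r1, #4: r1=216+4=220
after SUB r5, r5, #1: r5=6-1=5
CMP r5, #5  (cmp 5,5)
BNE body: not taken
after ADD r2, r2, #1: r2=36+1=37
STR r2, [208] → M[208]=37
halt.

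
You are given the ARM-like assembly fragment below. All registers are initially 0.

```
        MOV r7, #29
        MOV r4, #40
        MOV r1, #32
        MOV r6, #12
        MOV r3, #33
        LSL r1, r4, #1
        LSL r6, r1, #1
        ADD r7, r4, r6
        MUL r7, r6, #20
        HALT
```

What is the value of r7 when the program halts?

r7=29
r4=40
r1=32
r6=12
r3=33
r1=40<<1=80
r6=80<<1=160
r7=40+160=200
r7=160*20=3200
halt.

3200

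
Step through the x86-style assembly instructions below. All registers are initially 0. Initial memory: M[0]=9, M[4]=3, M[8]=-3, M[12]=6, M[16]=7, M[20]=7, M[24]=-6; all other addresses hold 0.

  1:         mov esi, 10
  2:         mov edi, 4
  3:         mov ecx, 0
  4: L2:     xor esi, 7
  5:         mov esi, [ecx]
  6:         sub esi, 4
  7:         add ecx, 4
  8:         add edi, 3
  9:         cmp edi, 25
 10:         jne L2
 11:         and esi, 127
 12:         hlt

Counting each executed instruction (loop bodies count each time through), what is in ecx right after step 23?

mov esi, 10 → esi=10
mov edi, 4 → edi=4
mov ecx, 0 → ecx=0
xor esi, 7 → esi=10^7=13
mov esi, [ecx] → esi=M[0]=9
sub esi, 4 → esi=9-4=5
add ecx, 4 → ecx=0+4=4
add edi, 3 → edi=4+3=7
cmp edi, 25  (cmp 7,25)
jne L2: taken
xor esi, 7 → esi=5^7=2
mov esi, [ecx] → esi=M[4]=3
sub esi, 4 → esi=3-4=-1
add ecx, 4 → ecx=4+4=8
add edi, 3 → edi=7+3=10
cmp edi, 25  (cmp 10,25)
jne L2: taken
xor esi, 7 → esi=(-1)^7=-8
mov esi, [ecx] → esi=M[8]=-3
sub esi, 4 → esi=(-3)-4=-7
add ecx, 4 → ecx=8+4=12
add edi, 3 → edi=10+3=13
cmp edi, 25  (cmp 13,25)
After step 23: ecx = 12.

12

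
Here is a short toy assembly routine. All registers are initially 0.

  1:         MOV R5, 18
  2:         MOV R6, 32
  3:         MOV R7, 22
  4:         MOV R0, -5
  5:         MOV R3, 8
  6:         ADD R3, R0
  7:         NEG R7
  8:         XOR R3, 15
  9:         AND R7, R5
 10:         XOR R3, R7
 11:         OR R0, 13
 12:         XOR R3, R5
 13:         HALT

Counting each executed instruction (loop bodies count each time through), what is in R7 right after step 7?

-22

MOV R5, 18 → R5=18
MOV R6, 32 → R6=32
MOV R7, 22 → R7=22
MOV R0, -5 → R0=-5
MOV R3, 8 → R3=8
ADD R3, R0 → R3=8+(-5)=3
NEG R7 → R7=-(22)=-22
After step 7: R7 = -22.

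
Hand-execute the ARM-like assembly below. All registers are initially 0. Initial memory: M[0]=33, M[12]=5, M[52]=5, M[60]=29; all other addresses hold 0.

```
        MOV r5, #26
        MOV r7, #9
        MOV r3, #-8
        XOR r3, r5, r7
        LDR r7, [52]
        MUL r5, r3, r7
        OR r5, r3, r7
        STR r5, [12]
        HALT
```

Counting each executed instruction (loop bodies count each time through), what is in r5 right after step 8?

after MOV r5, #26: r5=26
after MOV r7, #9: r7=9
after MOV r3, #-8: r3=-8
after XOR r3, r5, r7: r3=26^9=19
after LDR r7, [52]: r7=M[52]=5
after MUL r5, r3, r7: r5=19*5=95
after OR r5, r3, r7: r5=19|5=23
STR r5, [12] → M[12]=23
After step 8: r5 = 23.

23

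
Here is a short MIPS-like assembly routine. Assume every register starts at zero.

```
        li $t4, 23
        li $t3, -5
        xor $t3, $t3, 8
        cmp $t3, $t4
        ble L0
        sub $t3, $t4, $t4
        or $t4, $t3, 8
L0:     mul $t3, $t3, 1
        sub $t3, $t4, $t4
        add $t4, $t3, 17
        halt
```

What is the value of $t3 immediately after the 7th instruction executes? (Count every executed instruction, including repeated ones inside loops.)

0

after li $t4, 23: $t4=23
after li $t3, -5: $t3=-5
after xor $t3, $t3, 8: $t3=(-5)^8=-13
cmp $t3, $t4  (cmp -13,23)
ble L0: taken
after mul $t3, $t3, 1: $t3=(-13)*1=-13
after sub $t3, $t4, $t4: $t3=23-23=0
After step 7: $t3 = 0.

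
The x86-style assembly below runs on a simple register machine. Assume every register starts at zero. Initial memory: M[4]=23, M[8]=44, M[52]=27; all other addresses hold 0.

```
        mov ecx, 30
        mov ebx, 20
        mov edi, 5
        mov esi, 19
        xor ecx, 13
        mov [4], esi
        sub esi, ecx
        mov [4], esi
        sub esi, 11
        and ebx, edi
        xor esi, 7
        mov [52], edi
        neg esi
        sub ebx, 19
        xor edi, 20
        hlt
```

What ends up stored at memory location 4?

ecx=30
ebx=20
edi=5
esi=19
ecx=30^13=19
mov [4], esi → M[4]=19
esi=19-19=0
mov [4], esi → M[4]=0
esi=0-11=-11
ebx=20&5=4
esi=(-11)^7=-14
mov [52], edi → M[52]=5
esi=-(-14)=14
ebx=4-19=-15
edi=5^20=17
halt.

0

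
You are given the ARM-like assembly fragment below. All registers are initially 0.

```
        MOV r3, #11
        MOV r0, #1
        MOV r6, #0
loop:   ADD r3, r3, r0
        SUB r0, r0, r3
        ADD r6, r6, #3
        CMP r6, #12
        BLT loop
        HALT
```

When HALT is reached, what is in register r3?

-12

after MOV r3, #11: r3=11
after MOV r0, #1: r0=1
after MOV r6, #0: r6=0
after ADD r3, r3, r0: r3=11+1=12
after SUB r0, r0, r3: r0=1-12=-11
after ADD r6, r6, #3: r6=0+3=3
CMP r6, #12  (cmp 3,12)
BLT loop: taken
after ADD r3, r3, r0: r3=12+(-11)=1
after SUB r0, r0, r3: r0=(-11)-1=-12
after ADD r6, r6, #3: r6=3+3=6
CMP r6, #12  (cmp 6,12)
BLT loop: taken
after ADD r3, r3, r0: r3=1+(-12)=-11
after SUB r0, r0, r3: r0=(-12)-(-11)=-1
after ADD r6, r6, #3: r6=6+3=9
CMP r6, #12  (cmp 9,12)
BLT loop: taken
after ADD r3, r3, r0: r3=(-11)+(-1)=-12
after SUB r0, r0, r3: r0=(-1)-(-12)=11
after ADD r6, r6, #3: r6=9+3=12
CMP r6, #12  (cmp 12,12)
BLT loop: not taken
halt.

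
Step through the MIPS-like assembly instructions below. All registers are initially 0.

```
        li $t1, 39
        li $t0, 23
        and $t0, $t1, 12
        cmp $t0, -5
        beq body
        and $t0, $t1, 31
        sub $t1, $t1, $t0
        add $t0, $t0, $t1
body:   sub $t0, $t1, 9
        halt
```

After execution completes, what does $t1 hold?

after li $t1, 39: $t1=39
after li $t0, 23: $t0=23
after and $t0, $t1, 12: $t0=39&12=4
cmp $t0, -5  (cmp 4,-5)
beq body: not taken
after and $t0, $t1, 31: $t0=39&31=7
after sub $t1, $t1, $t0: $t1=39-7=32
after add $t0, $t0, $t1: $t0=7+32=39
after sub $t0, $t1, 9: $t0=32-9=23
halt.

32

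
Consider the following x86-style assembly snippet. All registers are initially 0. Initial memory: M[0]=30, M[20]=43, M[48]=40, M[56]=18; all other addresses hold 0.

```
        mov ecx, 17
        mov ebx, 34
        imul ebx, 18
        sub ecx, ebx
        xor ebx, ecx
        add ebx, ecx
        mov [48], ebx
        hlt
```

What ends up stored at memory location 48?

-650

mov ecx, 17 → ecx=17
mov ebx, 34 → ebx=34
imul ebx, 18 → ebx=34*18=612
sub ecx, ebx → ecx=17-612=-595
xor ebx, ecx → ebx=612^(-595)=-55
add ebx, ecx → ebx=(-55)+(-595)=-650
mov [48], ebx → M[48]=-650
halt.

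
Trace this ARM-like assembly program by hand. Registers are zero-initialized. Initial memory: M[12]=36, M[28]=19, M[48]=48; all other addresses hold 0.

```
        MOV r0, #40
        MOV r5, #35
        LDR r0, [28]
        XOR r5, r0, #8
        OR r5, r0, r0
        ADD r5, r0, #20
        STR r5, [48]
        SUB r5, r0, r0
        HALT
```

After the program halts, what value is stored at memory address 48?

after MOV r0, #40: r0=40
after MOV r5, #35: r5=35
after LDR r0, [28]: r0=M[28]=19
after XOR r5, r0, #8: r5=19^8=27
after OR r5, r0, r0: r5=19|19=19
after ADD r5, r0, #20: r5=19+20=39
STR r5, [48] → M[48]=39
after SUB r5, r0, r0: r5=19-19=0
halt.

39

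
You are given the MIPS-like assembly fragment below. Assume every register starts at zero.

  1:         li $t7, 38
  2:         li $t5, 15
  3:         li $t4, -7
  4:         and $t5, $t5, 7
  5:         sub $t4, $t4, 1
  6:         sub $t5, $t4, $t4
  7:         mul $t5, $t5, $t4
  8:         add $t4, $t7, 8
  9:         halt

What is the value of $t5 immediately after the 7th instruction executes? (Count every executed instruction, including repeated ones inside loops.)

0

after li $t7, 38: $t7=38
after li $t5, 15: $t5=15
after li $t4, -7: $t4=-7
after and $t5, $t5, 7: $t5=15&7=7
after sub $t4, $t4, 1: $t4=(-7)-1=-8
after sub $t5, $t4, $t4: $t5=(-8)-(-8)=0
after mul $t5, $t5, $t4: $t5=0*(-8)=0
After step 7: $t5 = 0.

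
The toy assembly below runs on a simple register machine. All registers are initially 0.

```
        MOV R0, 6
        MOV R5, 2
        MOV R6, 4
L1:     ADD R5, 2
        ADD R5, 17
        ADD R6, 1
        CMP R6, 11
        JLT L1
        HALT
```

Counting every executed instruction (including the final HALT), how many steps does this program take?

MOV R0, 6 → R0=6
MOV R5, 2 → R5=2
MOV R6, 4 → R6=4
ADD R5, 2 → R5=2+2=4
ADD R5, 17 → R5=4+17=21
ADD R6, 1 → R6=4+1=5
CMP R6, 11  (cmp 5,11)
JLT L1: taken
ADD R5, 2 → R5=21+2=23
ADD R5, 17 → R5=23+17=40
ADD R6, 1 → R6=5+1=6
CMP R6, 11  (cmp 6,11)
JLT L1: taken
ADD R5, 2 → R5=40+2=42
ADD R5, 17 → R5=42+17=59
ADD R6, 1 → R6=6+1=7
CMP R6, 11  (cmp 7,11)
JLT L1: taken
ADD R5, 2 → R5=59+2=61
ADD R5, 17 → R5=61+17=78
ADD R6, 1 → R6=7+1=8
CMP R6, 11  (cmp 8,11)
JLT L1: taken
ADD R5, 2 → R5=78+2=80
ADD R5, 17 → R5=80+17=97
ADD R6, 1 → R6=8+1=9
CMP R6, 11  (cmp 9,11)
JLT L1: taken
ADD R5, 2 → R5=97+2=99
ADD R5, 17 → R5=99+17=116
ADD R6, 1 → R6=9+1=10
CMP R6, 11  (cmp 10,11)
JLT L1: taken
ADD R5, 2 → R5=116+2=118
ADD R5, 17 → R5=118+17=135
ADD R6, 1 → R6=10+1=11
CMP R6, 11  (cmp 11,11)
JLT L1: not taken
halt.
Total executed instructions: 39.

39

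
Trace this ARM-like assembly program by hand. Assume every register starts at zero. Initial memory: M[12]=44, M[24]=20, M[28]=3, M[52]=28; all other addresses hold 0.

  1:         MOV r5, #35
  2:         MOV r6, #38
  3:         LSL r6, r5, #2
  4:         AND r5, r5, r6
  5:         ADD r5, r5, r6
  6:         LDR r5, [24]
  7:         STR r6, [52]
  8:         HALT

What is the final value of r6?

MOV r5, #35 → r5=35
MOV r6, #38 → r6=38
LSL r6, r5, #2 → r6=35<<2=140
AND r5, r5, r6 → r5=35&140=0
ADD r5, r5, r6 → r5=0+140=140
LDR r5, [24] → r5=M[24]=20
STR r6, [52] → M[52]=140
halt.

140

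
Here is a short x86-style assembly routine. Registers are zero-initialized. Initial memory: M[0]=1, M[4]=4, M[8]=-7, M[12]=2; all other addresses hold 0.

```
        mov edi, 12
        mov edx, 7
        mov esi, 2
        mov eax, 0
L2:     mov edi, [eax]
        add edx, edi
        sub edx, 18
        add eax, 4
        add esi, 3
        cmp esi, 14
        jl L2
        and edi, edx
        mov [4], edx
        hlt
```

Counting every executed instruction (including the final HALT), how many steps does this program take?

edi=12
edx=7
esi=2
eax=0
edi=M[0]=1
edx=7+1=8
edx=8-18=-10
eax=0+4=4
esi=2+3=5
cmp esi, 14  (cmp 5,14)
jl L2: taken
edi=M[4]=4
edx=(-10)+4=-6
edx=(-6)-18=-24
eax=4+4=8
esi=5+3=8
cmp esi, 14  (cmp 8,14)
jl L2: taken
edi=M[8]=-7
edx=(-24)+(-7)=-31
edx=(-31)-18=-49
eax=8+4=12
esi=8+3=11
cmp esi, 14  (cmp 11,14)
jl L2: taken
edi=M[12]=2
edx=(-49)+2=-47
edx=(-47)-18=-65
eax=12+4=16
esi=11+3=14
cmp esi, 14  (cmp 14,14)
jl L2: not taken
edi=2&(-65)=2
mov [4], edx → M[4]=-65
halt.
Total executed instructions: 35.

35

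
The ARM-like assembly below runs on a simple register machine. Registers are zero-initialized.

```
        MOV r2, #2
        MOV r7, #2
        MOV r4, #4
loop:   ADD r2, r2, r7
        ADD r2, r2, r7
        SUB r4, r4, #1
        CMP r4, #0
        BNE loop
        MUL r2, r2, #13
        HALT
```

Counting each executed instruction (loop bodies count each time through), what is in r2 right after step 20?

18

after MOV r2, #2: r2=2
after MOV r7, #2: r7=2
after MOV r4, #4: r4=4
after ADD r2, r2, r7: r2=2+2=4
after ADD r2, r2, r7: r2=4+2=6
after SUB r4, r4, #1: r4=4-1=3
CMP r4, #0  (cmp 3,0)
BNE loop: taken
after ADD r2, r2, r7: r2=6+2=8
after ADD r2, r2, r7: r2=8+2=10
after SUB r4, r4, #1: r4=3-1=2
CMP r4, #0  (cmp 2,0)
BNE loop: taken
after ADD r2, r2, r7: r2=10+2=12
after ADD r2, r2, r7: r2=12+2=14
after SUB r4, r4, #1: r4=2-1=1
CMP r4, #0  (cmp 1,0)
BNE loop: taken
after ADD r2, r2, r7: r2=14+2=16
after ADD r2, r2, r7: r2=16+2=18
After step 20: r2 = 18.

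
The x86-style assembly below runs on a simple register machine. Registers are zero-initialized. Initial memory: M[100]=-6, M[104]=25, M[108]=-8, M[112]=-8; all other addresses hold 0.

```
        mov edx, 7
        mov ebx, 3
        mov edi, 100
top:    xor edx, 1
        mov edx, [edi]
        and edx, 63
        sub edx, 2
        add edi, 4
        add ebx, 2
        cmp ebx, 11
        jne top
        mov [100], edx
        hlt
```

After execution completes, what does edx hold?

after mov edx, 7: edx=7
after mov ebx, 3: ebx=3
after mov edi, 100: edi=100
after xor edx, 1: edx=7^1=6
after mov edx, [edi]: edx=M[100]=-6
after and edx, 63: edx=(-6)&63=58
after sub edx, 2: edx=58-2=56
after add edi, 4: edi=100+4=104
after add ebx, 2: ebx=3+2=5
cmp ebx, 11  (cmp 5,11)
jne top: taken
after xor edx, 1: edx=56^1=57
after mov edx, [edi]: edx=M[104]=25
after and edx, 63: edx=25&63=25
after sub edx, 2: edx=25-2=23
after add edi, 4: edi=104+4=108
after add ebx, 2: ebx=5+2=7
cmp ebx, 11  (cmp 7,11)
jne top: taken
after xor edx, 1: edx=23^1=22
after mov edx, [edi]: edx=M[108]=-8
after and edx, 63: edx=(-8)&63=56
after sub edx, 2: edx=56-2=54
after add edi, 4: edi=108+4=112
after add ebx, 2: ebx=7+2=9
cmp ebx, 11  (cmp 9,11)
jne top: taken
after xor edx, 1: edx=54^1=55
after mov edx, [edi]: edx=M[112]=-8
after and edx, 63: edx=(-8)&63=56
after sub edx, 2: edx=56-2=54
after add edi, 4: edi=112+4=116
after add ebx, 2: ebx=9+2=11
cmp ebx, 11  (cmp 11,11)
jne top: not taken
mov [100], edx → M[100]=54
halt.

54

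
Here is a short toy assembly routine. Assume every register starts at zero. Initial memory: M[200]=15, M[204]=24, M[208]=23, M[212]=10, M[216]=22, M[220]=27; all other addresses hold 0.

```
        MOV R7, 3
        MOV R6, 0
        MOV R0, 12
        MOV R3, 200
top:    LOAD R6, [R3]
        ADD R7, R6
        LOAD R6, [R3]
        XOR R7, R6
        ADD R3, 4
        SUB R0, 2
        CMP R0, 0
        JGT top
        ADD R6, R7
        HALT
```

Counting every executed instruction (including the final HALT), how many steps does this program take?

R7=3
R6=0
R0=12
R3=200
R6=M[200]=15
R7=3+15=18
R6=M[200]=15
R7=18^15=29
R3=200+4=204
R0=12-2=10
CMP R0, 0  (cmp 10,0)
JGT top: taken
R6=M[204]=24
R7=29+24=53
R6=M[204]=24
R7=53^24=45
R3=204+4=208
R0=10-2=8
CMP R0, 0  (cmp 8,0)
JGT top: taken
R6=M[208]=23
R7=45+23=68
R6=M[208]=23
R7=68^23=83
R3=208+4=212
R0=8-2=6
CMP R0, 0  (cmp 6,0)
JGT top: taken
R6=M[212]=10
R7=83+10=93
R6=M[212]=10
R7=93^10=87
R3=212+4=216
R0=6-2=4
CMP R0, 0  (cmp 4,0)
JGT top: taken
R6=M[216]=22
R7=87+22=109
R6=M[216]=22
R7=109^22=123
R3=216+4=220
R0=4-2=2
CMP R0, 0  (cmp 2,0)
JGT top: taken
R6=M[220]=27
R7=123+27=150
R6=M[220]=27
R7=150^27=141
R3=220+4=224
R0=2-2=0
CMP R0, 0  (cmp 0,0)
JGT top: not taken
R6=27+141=168
halt.
Total executed instructions: 54.

54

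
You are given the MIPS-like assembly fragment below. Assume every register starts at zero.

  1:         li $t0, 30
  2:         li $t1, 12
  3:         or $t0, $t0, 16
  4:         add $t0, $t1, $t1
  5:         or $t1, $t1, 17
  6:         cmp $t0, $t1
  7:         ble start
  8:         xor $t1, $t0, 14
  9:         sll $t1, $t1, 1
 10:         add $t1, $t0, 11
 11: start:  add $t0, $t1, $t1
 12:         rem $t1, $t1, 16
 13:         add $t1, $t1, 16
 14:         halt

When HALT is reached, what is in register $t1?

29

after li $t0, 30: $t0=30
after li $t1, 12: $t1=12
after or $t0, $t0, 16: $t0=30|16=30
after add $t0, $t1, $t1: $t0=12+12=24
after or $t1, $t1, 17: $t1=12|17=29
cmp $t0, $t1  (cmp 24,29)
ble start: taken
after add $t0, $t1, $t1: $t0=29+29=58
after rem $t1, $t1, 16: $t1=29%16=13
after add $t1, $t1, 16: $t1=13+16=29
halt.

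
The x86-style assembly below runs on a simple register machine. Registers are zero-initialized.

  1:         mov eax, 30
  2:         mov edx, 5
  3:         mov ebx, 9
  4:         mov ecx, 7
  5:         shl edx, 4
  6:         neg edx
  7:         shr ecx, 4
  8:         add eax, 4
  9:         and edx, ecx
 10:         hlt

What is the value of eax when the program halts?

34

mov eax, 30 → eax=30
mov edx, 5 → edx=5
mov ebx, 9 → ebx=9
mov ecx, 7 → ecx=7
shl edx, 4 → edx=5<<4=80
neg edx → edx=-(80)=-80
shr ecx, 4 → ecx=7>>4=0
add eax, 4 → eax=30+4=34
and edx, ecx → edx=(-80)&0=0
halt.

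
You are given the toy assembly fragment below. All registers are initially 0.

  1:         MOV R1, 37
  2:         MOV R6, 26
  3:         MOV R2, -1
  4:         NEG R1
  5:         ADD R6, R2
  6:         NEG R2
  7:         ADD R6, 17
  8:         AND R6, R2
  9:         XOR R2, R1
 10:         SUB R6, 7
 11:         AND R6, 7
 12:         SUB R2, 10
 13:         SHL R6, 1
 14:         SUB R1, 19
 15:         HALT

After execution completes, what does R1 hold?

after MOV R1, 37: R1=37
after MOV R6, 26: R6=26
after MOV R2, -1: R2=-1
after NEG R1: R1=-(37)=-37
after ADD R6, R2: R6=26+(-1)=25
after NEG R2: R2=-(-1)=1
after ADD R6, 17: R6=25+17=42
after AND R6, R2: R6=42&1=0
after XOR R2, R1: R2=1^(-37)=-38
after SUB R6, 7: R6=0-7=-7
after AND R6, 7: R6=(-7)&7=1
after SUB R2, 10: R2=(-38)-10=-48
after SHL R6, 1: R6=1<<1=2
after SUB R1, 19: R1=(-37)-19=-56
halt.

-56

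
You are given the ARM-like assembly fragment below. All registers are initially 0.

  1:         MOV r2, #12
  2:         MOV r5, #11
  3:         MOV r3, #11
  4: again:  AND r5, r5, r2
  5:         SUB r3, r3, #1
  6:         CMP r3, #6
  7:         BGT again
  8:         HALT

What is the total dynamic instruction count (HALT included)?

r2=12
r5=11
r3=11
r5=11&12=8
r3=11-1=10
CMP r3, #6  (cmp 10,6)
BGT again: taken
r5=8&12=8
r3=10-1=9
CMP r3, #6  (cmp 9,6)
BGT again: taken
r5=8&12=8
r3=9-1=8
CMP r3, #6  (cmp 8,6)
BGT again: taken
r5=8&12=8
r3=8-1=7
CMP r3, #6  (cmp 7,6)
BGT again: taken
r5=8&12=8
r3=7-1=6
CMP r3, #6  (cmp 6,6)
BGT again: not taken
halt.
Total executed instructions: 24.

24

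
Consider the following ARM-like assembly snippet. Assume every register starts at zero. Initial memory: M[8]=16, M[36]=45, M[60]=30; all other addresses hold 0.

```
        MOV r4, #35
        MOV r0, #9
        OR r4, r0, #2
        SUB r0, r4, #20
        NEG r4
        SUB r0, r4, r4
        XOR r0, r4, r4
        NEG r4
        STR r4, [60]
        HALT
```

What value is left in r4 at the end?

11

r4=35
r0=9
r4=9|2=11
r0=11-20=-9
r4=-(11)=-11
r0=(-11)-(-11)=0
r0=(-11)^(-11)=0
r4=-(-11)=11
STR r4, [60] → M[60]=11
halt.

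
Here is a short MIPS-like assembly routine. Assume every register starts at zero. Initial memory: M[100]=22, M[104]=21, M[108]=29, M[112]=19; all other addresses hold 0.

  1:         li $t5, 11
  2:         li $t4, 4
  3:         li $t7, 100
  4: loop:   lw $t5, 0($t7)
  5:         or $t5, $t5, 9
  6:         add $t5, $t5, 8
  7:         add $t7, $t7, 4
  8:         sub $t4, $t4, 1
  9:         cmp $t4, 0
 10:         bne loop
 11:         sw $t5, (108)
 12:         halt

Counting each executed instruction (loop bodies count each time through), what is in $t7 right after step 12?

after li $t5, 11: $t5=11
after li $t4, 4: $t4=4
after li $t7, 100: $t7=100
after lw $t5, 0($t7): $t5=M[100]=22
after or $t5, $t5, 9: $t5=22|9=31
after add $t5, $t5, 8: $t5=31+8=39
after add $t7, $t7, 4: $t7=100+4=104
after sub $t4, $t4, 1: $t4=4-1=3
cmp $t4, 0  (cmp 3,0)
bne loop: taken
after lw $t5, 0($t7): $t5=M[104]=21
after or $t5, $t5, 9: $t5=21|9=29
After step 12: $t7 = 104.

104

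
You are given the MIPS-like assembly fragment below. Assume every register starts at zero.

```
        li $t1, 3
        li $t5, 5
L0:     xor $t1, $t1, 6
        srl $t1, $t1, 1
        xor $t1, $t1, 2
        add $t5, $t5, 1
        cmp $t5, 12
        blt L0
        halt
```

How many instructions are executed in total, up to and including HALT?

$t1=3
$t5=5
$t1=3^6=5
$t1=5>>1=2
$t1=2^2=0
$t5=5+1=6
cmp $t5, 12  (cmp 6,12)
blt L0: taken
$t1=0^6=6
$t1=6>>1=3
$t1=3^2=1
$t5=6+1=7
cmp $t5, 12  (cmp 7,12)
blt L0: taken
$t1=1^6=7
$t1=7>>1=3
$t1=3^2=1
$t5=7+1=8
cmp $t5, 12  (cmp 8,12)
blt L0: taken
$t1=1^6=7
$t1=7>>1=3
$t1=3^2=1
$t5=8+1=9
cmp $t5, 12  (cmp 9,12)
blt L0: taken
$t1=1^6=7
$t1=7>>1=3
$t1=3^2=1
$t5=9+1=10
cmp $t5, 12  (cmp 10,12)
blt L0: taken
$t1=1^6=7
$t1=7>>1=3
$t1=3^2=1
$t5=10+1=11
cmp $t5, 12  (cmp 11,12)
blt L0: taken
$t1=1^6=7
$t1=7>>1=3
$t1=3^2=1
$t5=11+1=12
cmp $t5, 12  (cmp 12,12)
blt L0: not taken
halt.
Total executed instructions: 45.

45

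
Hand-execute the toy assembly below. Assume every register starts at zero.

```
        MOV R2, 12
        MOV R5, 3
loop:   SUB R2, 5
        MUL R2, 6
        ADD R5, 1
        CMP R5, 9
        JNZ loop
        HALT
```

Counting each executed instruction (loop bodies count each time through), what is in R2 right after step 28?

46657

R2=12
R5=3
R2=12-5=7
R2=7*6=42
R5=3+1=4
CMP R5, 9  (cmp 4,9)
JNZ loop: taken
R2=42-5=37
R2=37*6=222
R5=4+1=5
CMP R5, 9  (cmp 5,9)
JNZ loop: taken
R2=222-5=217
R2=217*6=1302
R5=5+1=6
CMP R5, 9  (cmp 6,9)
JNZ loop: taken
R2=1302-5=1297
R2=1297*6=7782
R5=6+1=7
CMP R5, 9  (cmp 7,9)
JNZ loop: taken
R2=7782-5=7777
R2=7777*6=46662
R5=7+1=8
CMP R5, 9  (cmp 8,9)
JNZ loop: taken
R2=46662-5=46657
After step 28: R2 = 46657.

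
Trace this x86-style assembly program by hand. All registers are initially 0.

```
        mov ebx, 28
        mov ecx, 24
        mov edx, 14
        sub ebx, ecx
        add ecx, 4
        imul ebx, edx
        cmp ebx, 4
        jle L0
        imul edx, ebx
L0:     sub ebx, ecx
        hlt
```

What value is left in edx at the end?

ebx=28
ecx=24
edx=14
ebx=28-24=4
ecx=24+4=28
ebx=4*14=56
cmp ebx, 4  (cmp 56,4)
jle L0: not taken
edx=14*56=784
ebx=56-28=28
halt.

784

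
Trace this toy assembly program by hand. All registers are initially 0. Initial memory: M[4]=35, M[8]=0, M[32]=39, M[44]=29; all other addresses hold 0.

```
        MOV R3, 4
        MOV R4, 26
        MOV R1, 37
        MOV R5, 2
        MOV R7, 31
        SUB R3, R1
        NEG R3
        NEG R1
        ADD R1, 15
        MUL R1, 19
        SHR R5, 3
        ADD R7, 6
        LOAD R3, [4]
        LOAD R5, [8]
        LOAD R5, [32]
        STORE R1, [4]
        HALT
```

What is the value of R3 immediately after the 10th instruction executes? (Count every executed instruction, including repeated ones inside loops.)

MOV R3, 4 → R3=4
MOV R4, 26 → R4=26
MOV R1, 37 → R1=37
MOV R5, 2 → R5=2
MOV R7, 31 → R7=31
SUB R3, R1 → R3=4-37=-33
NEG R3 → R3=-(-33)=33
NEG R1 → R1=-(37)=-37
ADD R1, 15 → R1=(-37)+15=-22
MUL R1, 19 → R1=(-22)*19=-418
After step 10: R3 = 33.

33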